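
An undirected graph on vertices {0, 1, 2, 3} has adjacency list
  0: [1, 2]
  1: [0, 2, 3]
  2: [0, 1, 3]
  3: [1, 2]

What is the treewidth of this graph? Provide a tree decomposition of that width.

Every bag has size at most 3, so the width is 3 − 1 = 2 and tw(G) ≤ 2. For the lower bound, the 3 vertices {0, 1, 2} are pairwise adjacent, and any tree decomposition puts a clique entirely inside one bag — forcing width ≥ 2. Hence tw(G) = 2 exactly.

Treewidth 2.
Bags: B1 = {1, 2, 3}  B2 = {0, 1, 2}
Tree: B1–B2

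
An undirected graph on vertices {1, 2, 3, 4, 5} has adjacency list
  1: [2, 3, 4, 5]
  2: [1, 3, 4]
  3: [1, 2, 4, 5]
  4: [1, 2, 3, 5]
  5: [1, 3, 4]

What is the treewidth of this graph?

3

A width-3 tree decomposition is:
Bags: B1 = {1, 2, 3, 4}  B2 = {1, 3, 4, 5}
Tree: B1–B2
Every bag has size at most 4, so the width is 4 − 1 = 3 and tw(G) ≤ 3. Conversely, {1, 2, 3, 4} is a clique of size 4, and the vertices of any clique must share a bag in every tree decomposition; so some bag has ≥ 4 vertices and tw(G) ≥ 3. Combining the bounds, tw(G) = 3.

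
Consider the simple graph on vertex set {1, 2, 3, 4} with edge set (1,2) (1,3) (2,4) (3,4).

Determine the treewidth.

A width-2 tree decomposition is:
Bags: B1 = {1, 2, 3}  B2 = {2, 3, 4}
Tree: B1–B2
Every bag has size at most 3, so the width is 3 − 1 = 2 and tw(G) ≤ 2. For the lower bound, G contains the cycle 3–1–2–4–3, so G is not a forest; only forests have treewidth ≤ 1, hence tw(G) ≥ 2. Hence tw(G) = 2 exactly.

2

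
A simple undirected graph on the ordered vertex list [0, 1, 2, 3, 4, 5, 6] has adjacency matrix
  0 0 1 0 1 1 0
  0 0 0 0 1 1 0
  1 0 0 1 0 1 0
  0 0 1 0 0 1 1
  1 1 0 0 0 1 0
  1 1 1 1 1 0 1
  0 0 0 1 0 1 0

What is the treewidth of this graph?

2

A width-2 tree decomposition is:
Bags: B1 = {0, 2, 5}  B2 = {2, 3, 5}  B3 = {0, 4, 5}  B4 = {3, 5, 6}  B5 = {1, 4, 5}
Tree: B1–B2, B1–B3, B2–B4, B3–B5
The largest bag has 3 vertices, giving width 2; this decomposition certifies tw(G) ≤ 2. Conversely, {0, 2, 5} is a clique of size 3, and the vertices of any clique must share a bag in every tree decomposition; so some bag has ≥ 3 vertices and tw(G) ≥ 2. Therefore the treewidth is 2.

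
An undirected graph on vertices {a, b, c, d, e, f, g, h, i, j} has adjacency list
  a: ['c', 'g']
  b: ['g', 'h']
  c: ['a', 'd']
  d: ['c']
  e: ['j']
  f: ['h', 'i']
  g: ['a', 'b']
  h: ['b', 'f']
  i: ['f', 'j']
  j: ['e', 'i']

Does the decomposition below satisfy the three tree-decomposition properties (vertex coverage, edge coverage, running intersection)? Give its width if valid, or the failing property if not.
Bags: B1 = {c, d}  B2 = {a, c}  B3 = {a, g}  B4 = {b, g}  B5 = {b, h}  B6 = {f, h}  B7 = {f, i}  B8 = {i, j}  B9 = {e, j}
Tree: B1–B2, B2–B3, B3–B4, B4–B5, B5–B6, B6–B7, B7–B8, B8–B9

Every vertex of G appears in some bag (union = {a, b, c, d, e, f, g, h, i, j}); every edge is covered by a bag; and for each vertex v the set of bags containing v is connected in the bag tree. The decomposition is therefore valid. The largest bag has 2 vertices, so the width is 1.

Yes; width 1.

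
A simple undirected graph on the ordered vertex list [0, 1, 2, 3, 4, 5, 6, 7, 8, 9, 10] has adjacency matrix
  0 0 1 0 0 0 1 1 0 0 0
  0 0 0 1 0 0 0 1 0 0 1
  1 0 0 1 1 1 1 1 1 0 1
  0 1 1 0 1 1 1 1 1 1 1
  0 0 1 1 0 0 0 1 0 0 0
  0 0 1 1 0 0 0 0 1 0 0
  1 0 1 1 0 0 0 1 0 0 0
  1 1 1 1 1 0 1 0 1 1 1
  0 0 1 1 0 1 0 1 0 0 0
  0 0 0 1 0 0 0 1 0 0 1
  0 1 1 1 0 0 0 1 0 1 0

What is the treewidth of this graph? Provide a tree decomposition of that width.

Treewidth 3.
One such decomposition:
Bags: B1 = {2, 3, 7, 8}  B2 = {2, 3, 7, 10}  B3 = {3, 7, 9, 10}  B4 = {2, 3, 5, 8}  B5 = {2, 3, 4, 7}  B6 = {1, 3, 7, 10}  B7 = {2, 3, 6, 7}  B8 = {0, 2, 6, 7}
Tree: B1–B2, B2–B3, B1–B4, B2–B5, B3–B6, B5–B7, B7–B8

The largest bag has 4 vertices, giving width 3; this decomposition certifies tw(G) ≤ 3. For the lower bound, the 4 vertices {0, 2, 6, 7} are pairwise adjacent, and any tree decomposition puts a clique entirely inside one bag — forcing width ≥ 3. Hence tw(G) = 3 exactly.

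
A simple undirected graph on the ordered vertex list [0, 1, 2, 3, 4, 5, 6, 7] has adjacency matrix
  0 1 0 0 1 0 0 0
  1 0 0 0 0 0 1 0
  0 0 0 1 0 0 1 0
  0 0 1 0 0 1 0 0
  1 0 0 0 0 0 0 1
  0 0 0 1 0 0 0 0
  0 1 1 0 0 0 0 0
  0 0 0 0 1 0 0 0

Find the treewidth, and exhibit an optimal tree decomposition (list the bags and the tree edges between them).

Treewidth 1.
One optimal decomposition is:
Bags: B1 = {3, 5}  B2 = {2, 3}  B3 = {2, 6}  B4 = {1, 6}  B5 = {0, 1}  B6 = {0, 4}  B7 = {4, 7}
Tree: B1–B2, B2–B3, B3–B4, B4–B5, B5–B6, B6–B7

The largest bag has 2 vertices, giving width 1; this decomposition certifies tw(G) ≤ 1. Any graph with an edge has treewidth ≥ 1, and G has the edge 5–3. Combining the bounds, tw(G) = 1.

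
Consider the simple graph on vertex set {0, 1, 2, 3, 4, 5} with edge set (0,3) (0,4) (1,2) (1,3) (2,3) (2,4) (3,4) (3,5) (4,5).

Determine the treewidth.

2

A width-2 tree decomposition is:
Bags: B1 = {1, 2, 3}  B2 = {2, 3, 4}  B3 = {3, 4, 5}  B4 = {0, 3, 4}
Tree: B1–B2, B2–B3, B3–B4
The largest bag has 3 vertices, giving width 2; this decomposition certifies tw(G) ≤ 2. For the lower bound, the 3 vertices {1, 2, 3} are pairwise adjacent, and any tree decomposition puts a clique entirely inside one bag — forcing width ≥ 2. Combining the bounds, tw(G) = 2.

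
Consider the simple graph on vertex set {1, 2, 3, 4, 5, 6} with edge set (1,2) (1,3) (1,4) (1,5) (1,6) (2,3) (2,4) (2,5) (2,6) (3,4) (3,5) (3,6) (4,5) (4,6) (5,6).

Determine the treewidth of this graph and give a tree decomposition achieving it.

Treewidth 5.
One optimal decomposition is:
Bags: B1 = {1, 2, 3, 4, 5, 6}
Tree: (single bag)

A single bag containing all 6 vertices is trivially a valid decomposition of width 5. Conversely, {1, 2, 3, 4, 5, 6} is a clique of size 6, and the vertices of any clique must share a bag in every tree decomposition; so some bag has ≥ 6 vertices and tw(G) ≥ 5. Combining the bounds, tw(G) = 5.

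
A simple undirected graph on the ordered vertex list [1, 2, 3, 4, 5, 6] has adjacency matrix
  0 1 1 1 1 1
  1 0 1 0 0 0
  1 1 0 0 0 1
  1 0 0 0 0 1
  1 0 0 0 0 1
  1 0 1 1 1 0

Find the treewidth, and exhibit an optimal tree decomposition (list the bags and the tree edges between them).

Every bag has size at most 3, so the width is 3 − 1 = 2 and tw(G) ≤ 2. For the lower bound, the 3 vertices {1, 2, 3} are pairwise adjacent, and any tree decomposition puts a clique entirely inside one bag — forcing width ≥ 2. The upper and lower bounds meet at 2, so that is the treewidth.

Treewidth 2.
One optimal decomposition is:
Bags: B1 = {1, 5, 6}  B2 = {1, 4, 6}  B3 = {1, 3, 6}  B4 = {1, 2, 3}
Tree: B1–B2, B2–B3, B3–B4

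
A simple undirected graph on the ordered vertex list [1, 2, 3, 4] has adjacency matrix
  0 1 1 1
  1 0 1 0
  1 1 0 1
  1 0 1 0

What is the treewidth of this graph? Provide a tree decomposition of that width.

Every bag has size at most 3, so the width is 3 − 1 = 2 and tw(G) ≤ 2. On the other hand G contains the 3-clique {1, 2, 3}. A clique must lie in a single bag of any decomposition, so no decomposition can have width below 2. Therefore the treewidth is 2.

Treewidth 2.
One such decomposition:
Bags: B1 = {1, 2, 3}  B2 = {1, 3, 4}
Tree: B1–B2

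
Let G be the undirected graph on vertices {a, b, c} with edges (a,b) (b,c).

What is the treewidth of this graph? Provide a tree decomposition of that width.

Treewidth 1.
Bags: B1 = {a, b}  B2 = {b, c}
Tree: B1–B2

Each bag holds 2 vertices, so the decomposition has width 1, which upper-bounds the treewidth. G has an edge, so its treewidth is at least 1. Hence tw(G) = 1 exactly.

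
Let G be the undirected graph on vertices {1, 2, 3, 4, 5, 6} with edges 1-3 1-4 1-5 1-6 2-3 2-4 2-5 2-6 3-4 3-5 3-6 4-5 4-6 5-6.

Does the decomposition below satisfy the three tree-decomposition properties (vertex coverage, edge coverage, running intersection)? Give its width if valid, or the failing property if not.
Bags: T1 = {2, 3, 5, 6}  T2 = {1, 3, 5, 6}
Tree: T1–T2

A tree decomposition must satisfy three properties: every vertex lies in some bag; for every edge, both endpoints lie together in some bag; and for every vertex, the bags containing it form a connected subtree. Here vertex 4 appears in no bag, so the decomposition is invalid.

No — vertex 4 appears in no bag.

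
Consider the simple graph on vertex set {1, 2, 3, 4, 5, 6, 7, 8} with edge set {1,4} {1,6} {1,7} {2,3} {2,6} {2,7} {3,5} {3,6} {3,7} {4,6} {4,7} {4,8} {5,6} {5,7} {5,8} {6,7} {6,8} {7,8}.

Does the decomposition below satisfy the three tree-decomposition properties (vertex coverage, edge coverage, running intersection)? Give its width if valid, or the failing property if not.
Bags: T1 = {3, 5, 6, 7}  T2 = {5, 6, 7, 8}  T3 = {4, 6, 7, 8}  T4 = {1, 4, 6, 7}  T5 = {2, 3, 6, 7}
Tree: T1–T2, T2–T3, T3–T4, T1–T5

Yes; width 3.

Every vertex of G appears in some bag (union = {1, 2, 3, 4, 5, 6, 7, 8}); every edge is covered by a bag; and for each vertex v the set of bags containing v is connected in the bag tree. The decomposition is therefore valid. The largest bag has 4 vertices, so the width is 3.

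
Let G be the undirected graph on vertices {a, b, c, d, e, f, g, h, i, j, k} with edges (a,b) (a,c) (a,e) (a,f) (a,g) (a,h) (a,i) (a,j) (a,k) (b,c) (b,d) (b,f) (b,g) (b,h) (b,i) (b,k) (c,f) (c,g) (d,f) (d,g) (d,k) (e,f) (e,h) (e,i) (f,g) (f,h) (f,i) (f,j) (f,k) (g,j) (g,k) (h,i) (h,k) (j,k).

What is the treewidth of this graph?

4

A width-4 tree decomposition is:
Bags: B1 = {a, b, f, h, i}  B2 = {a, b, f, h, k}  B3 = {a, b, f, g, k}  B4 = {a, f, g, j, k}  B5 = {a, e, f, h, i}  B6 = {b, d, f, g, k}  B7 = {a, b, c, f, g}
Tree: B1–B2, B2–B3, B3–B4, B1–B5, B3–B6, B3–B7
Each bag holds 5 vertices, so the decomposition has width 4, which upper-bounds the treewidth. For the lower bound, the 5 vertices {b, d, f, g, k} are pairwise adjacent, and any tree decomposition puts a clique entirely inside one bag — forcing width ≥ 4. Therefore the treewidth is 4.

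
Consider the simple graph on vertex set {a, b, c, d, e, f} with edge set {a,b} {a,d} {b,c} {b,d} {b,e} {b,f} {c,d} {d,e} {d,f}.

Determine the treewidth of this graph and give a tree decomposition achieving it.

Every bag has size at most 3, so the width is 3 − 1 = 2 and tw(G) ≤ 2. For the lower bound, the 3 vertices {b, d, e} are pairwise adjacent, and any tree decomposition puts a clique entirely inside one bag — forcing width ≥ 2. The upper and lower bounds meet at 2, so that is the treewidth.

Treewidth 2.
One optimal decomposition is:
Bags: B1 = {b, d, f}  B2 = {b, c, d}  B3 = {a, b, d}  B4 = {b, d, e}
Tree: B1–B2, B2–B3, B3–B4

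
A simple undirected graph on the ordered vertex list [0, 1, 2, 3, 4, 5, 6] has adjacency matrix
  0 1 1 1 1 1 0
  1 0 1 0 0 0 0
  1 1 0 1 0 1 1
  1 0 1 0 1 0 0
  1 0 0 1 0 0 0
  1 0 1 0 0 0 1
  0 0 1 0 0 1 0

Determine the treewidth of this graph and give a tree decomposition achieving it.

Every bag has size at most 3, so the width is 3 − 1 = 2 and tw(G) ≤ 2. Conversely, {0, 1, 2} is a clique of size 3, and the vertices of any clique must share a bag in every tree decomposition; so some bag has ≥ 3 vertices and tw(G) ≥ 2. Combining the bounds, tw(G) = 2.

Treewidth 2.
Bags: B1 = {0, 1, 2}  B2 = {0, 2, 5}  B3 = {2, 5, 6}  B4 = {0, 2, 3}  B5 = {0, 3, 4}
Tree: B1–B2, B2–B3, B1–B4, B4–B5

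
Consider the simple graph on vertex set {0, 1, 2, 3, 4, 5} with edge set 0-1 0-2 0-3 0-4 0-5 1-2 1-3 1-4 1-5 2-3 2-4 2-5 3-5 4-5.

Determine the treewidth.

4

A width-4 tree decomposition is:
Bags: B1 = {0, 1, 2, 3, 5}  B2 = {0, 1, 2, 4, 5}
Tree: B1–B2
The largest bag has 5 vertices, giving width 4; this decomposition certifies tw(G) ≤ 4. On the other hand G contains the 5-clique {0, 1, 2, 3, 5}. A clique must lie in a single bag of any decomposition, so no decomposition can have width below 4. Combining the bounds, tw(G) = 4.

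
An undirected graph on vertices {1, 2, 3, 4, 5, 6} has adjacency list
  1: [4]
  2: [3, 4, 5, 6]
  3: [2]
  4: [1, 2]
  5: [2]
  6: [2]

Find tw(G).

1

A width-1 tree decomposition is:
Bags: B1 = {2, 5}  B2 = {2, 3}  B3 = {2, 4}  B4 = {1, 4}  B5 = {2, 6}
Tree: B1–B2, B1–B3, B3–B4, B2–B5
Every bag has size at most 2, so the width is 2 − 1 = 1 and tw(G) ≤ 1. Since G has at least one edge (e.g. 5–2), it is not an edgeless graph, so tw(G) ≥ 1. The upper and lower bounds meet at 1, so that is the treewidth.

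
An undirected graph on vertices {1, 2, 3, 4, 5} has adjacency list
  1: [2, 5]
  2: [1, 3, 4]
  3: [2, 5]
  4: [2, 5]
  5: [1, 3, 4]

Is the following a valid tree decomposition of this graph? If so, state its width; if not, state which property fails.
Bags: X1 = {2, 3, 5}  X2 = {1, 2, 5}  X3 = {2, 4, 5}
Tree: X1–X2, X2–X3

Vertex coverage: the bags together contain {1, 2, 3, 4, 5}, the full vertex set. Edge coverage: each edge of G has both endpoints in at least one bag. Running intersection: for every vertex, the bags containing it form a connected subtree. All three properties hold, so this is a valid tree decomposition of width max|bag| − 1 = 2, and hence tw(G) ≤ 2.

Yes; width 2.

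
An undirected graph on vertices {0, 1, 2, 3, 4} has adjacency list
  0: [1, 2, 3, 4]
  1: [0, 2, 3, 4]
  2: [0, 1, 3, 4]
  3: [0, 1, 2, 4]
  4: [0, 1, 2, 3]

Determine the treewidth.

4

A width-4 tree decomposition is:
Bags: B1 = {0, 1, 2, 3, 4}
Tree: (single bag)
With just one bag of size 5, the width is 5 − 1 = 4, so tw(G) ≤ 4. For the lower bound, the 5 vertices {0, 1, 2, 3, 4} are pairwise adjacent, and any tree decomposition puts a clique entirely inside one bag — forcing width ≥ 4. Combining the bounds, tw(G) = 4.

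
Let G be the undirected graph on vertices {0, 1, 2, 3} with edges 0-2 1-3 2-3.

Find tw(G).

1

A width-1 tree decomposition is:
Bags: B1 = {1, 3}  B2 = {2, 3}  B3 = {0, 2}
Tree: B1–B2, B2–B3
Every bag has size at most 2, so the width is 2 − 1 = 1 and tw(G) ≤ 1. Any graph with an edge has treewidth ≥ 1, and G has the edge 1–3. The upper and lower bounds meet at 1, so that is the treewidth.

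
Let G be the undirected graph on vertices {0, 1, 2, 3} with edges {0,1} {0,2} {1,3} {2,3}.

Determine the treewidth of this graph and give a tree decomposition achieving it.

Treewidth 2.
One optimal decomposition is:
Bags: B1 = {0, 1, 2}  B2 = {1, 2, 3}
Tree: B1–B2

Every bag has size at most 3, so the width is 3 − 1 = 2 and tw(G) ≤ 2. Since 1–0–2–3–1 is a cycle in G, G is not acyclic. Forests are exactly the graphs of treewidth ≤ 1, so tw(G) ≥ 2. Hence tw(G) = 2 exactly.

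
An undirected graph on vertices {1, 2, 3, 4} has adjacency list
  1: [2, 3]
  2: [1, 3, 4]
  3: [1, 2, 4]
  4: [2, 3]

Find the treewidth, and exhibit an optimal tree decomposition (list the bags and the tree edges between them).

Every bag has size at most 3, so the width is 3 − 1 = 2 and tw(G) ≤ 2. Conversely, {1, 2, 3} is a clique of size 3, and the vertices of any clique must share a bag in every tree decomposition; so some bag has ≥ 3 vertices and tw(G) ≥ 2. The upper and lower bounds meet at 2, so that is the treewidth.

Treewidth 2.
Bags: B1 = {1, 2, 3}  B2 = {2, 3, 4}
Tree: B1–B2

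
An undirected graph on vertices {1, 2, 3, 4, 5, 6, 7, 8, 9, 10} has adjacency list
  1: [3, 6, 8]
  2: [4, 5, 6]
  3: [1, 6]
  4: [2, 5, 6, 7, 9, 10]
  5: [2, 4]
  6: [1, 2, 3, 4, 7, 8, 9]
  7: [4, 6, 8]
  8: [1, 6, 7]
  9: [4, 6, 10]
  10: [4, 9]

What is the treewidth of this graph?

2

A width-2 tree decomposition is:
Bags: B1 = {4, 6, 9}  B2 = {2, 4, 6}  B3 = {2, 4, 5}  B4 = {4, 9, 10}  B5 = {4, 6, 7}  B6 = {6, 7, 8}  B7 = {1, 6, 8}  B8 = {1, 3, 6}
Tree: B1–B2, B2–B3, B1–B4, B2–B5, B5–B6, B6–B7, B7–B8
Every bag has size at most 3, so the width is 3 − 1 = 2 and tw(G) ≤ 2. On the other hand G contains the 3-clique {4, 9, 10}. A clique must lie in a single bag of any decomposition, so no decomposition can have width below 2. Therefore the treewidth is 2.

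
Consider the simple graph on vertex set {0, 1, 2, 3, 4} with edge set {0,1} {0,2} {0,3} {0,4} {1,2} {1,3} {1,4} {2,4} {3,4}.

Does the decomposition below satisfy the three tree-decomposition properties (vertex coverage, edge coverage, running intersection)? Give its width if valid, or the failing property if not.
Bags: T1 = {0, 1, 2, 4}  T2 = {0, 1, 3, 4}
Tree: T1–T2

Yes; width 3.

Vertex coverage: the bags together contain {0, 1, 2, 3, 4}, the full vertex set. Edge coverage: each edge of G has both endpoints in at least one bag. Running intersection: for every vertex, the bags containing it form a connected subtree. All three properties hold, so this is a valid tree decomposition of width max|bag| − 1 = 3, and hence tw(G) ≤ 3.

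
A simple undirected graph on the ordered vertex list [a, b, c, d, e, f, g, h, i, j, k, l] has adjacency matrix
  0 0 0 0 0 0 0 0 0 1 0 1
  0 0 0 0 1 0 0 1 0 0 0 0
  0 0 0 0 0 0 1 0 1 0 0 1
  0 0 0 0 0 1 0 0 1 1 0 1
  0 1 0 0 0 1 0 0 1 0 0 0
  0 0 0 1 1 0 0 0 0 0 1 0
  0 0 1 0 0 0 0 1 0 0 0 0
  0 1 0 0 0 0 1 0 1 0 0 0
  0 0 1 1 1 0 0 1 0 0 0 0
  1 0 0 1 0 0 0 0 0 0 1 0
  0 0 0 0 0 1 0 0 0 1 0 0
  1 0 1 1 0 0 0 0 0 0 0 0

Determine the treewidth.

3

A width-3 tree decomposition is:
Bags: B1 = {b, c, g, h}  B2 = {b, c, h, i}  B3 = {b, c, e, i}  B4 = {c, e, i, l}  B5 = {d, e, i, l}  B6 = {d, e, f, l}  B7 = {a, d, f, l}  B8 = {a, d, f, j}  B9 = {a, f, j, k}
Tree: B1–B2, B2–B3, B3–B4, B4–B5, B5–B6, B6–B7, B7–B8, B8–B9
Every bag has size at most 4, so the width is 4 − 1 = 3 and tw(G) ≤ 3. For the lower bound: the 4 vertex sets {b,g,h}, {c}, {i}, {d,e,f,l} are disjoint, each induces a connected subgraph, and every pair is joined by at least one edge of G. Contracting each set to a single vertex therefore yields K_{4} as a minor, and since treewidth is minor-monotone, tw(G) ≥ tw(K_{4}) = 3. Combining the bounds, tw(G) = 3.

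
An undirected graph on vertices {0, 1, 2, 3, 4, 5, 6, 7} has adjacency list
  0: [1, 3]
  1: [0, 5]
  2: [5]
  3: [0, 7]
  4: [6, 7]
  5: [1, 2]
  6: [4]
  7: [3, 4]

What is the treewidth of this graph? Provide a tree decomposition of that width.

Treewidth 1.
One optimal decomposition is:
Bags: B1 = {2, 5}  B2 = {1, 5}  B3 = {0, 1}  B4 = {0, 3}  B5 = {3, 7}  B6 = {4, 7}  B7 = {4, 6}
Tree: B1–B2, B2–B3, B3–B4, B4–B5, B5–B6, B6–B7

The largest bag has 2 vertices, giving width 1; this decomposition certifies tw(G) ≤ 1. Since G has at least one edge (e.g. 2–5), it is not an edgeless graph, so tw(G) ≥ 1. Hence tw(G) = 1 exactly.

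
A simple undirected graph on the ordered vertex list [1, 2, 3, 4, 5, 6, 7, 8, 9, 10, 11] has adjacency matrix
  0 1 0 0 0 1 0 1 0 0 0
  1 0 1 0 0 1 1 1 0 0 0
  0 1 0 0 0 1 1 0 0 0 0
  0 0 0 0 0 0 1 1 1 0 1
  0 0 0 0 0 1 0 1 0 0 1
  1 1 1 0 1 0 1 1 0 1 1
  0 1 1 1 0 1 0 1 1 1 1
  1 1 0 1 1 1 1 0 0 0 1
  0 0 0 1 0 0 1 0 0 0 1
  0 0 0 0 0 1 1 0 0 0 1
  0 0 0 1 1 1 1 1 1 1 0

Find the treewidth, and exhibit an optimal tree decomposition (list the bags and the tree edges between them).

Treewidth 3.
One optimal decomposition is:
Bags: B1 = {2, 6, 7, 8}  B2 = {6, 7, 8, 11}  B3 = {4, 7, 8, 11}  B4 = {1, 2, 6, 8}  B5 = {6, 7, 10, 11}  B6 = {2, 3, 6, 7}  B7 = {4, 7, 9, 11}  B8 = {5, 6, 8, 11}
Tree: B1–B2, B2–B3, B1–B4, B2–B5, B1–B6, B3–B7, B2–B8

Each bag holds 4 vertices, so the decomposition has width 3, which upper-bounds the treewidth. On the other hand G contains the 4-clique {4, 7, 9, 11}. A clique must lie in a single bag of any decomposition, so no decomposition can have width below 3. Combining the bounds, tw(G) = 3.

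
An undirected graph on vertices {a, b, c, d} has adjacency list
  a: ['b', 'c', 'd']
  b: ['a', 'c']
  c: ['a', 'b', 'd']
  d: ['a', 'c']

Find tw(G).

2

A width-2 tree decomposition is:
Bags: B1 = {a, b, c}  B2 = {a, c, d}
Tree: B1–B2
Each bag holds 3 vertices, so the decomposition has width 2, which upper-bounds the treewidth. For the lower bound, the 3 vertices {a, c, d} are pairwise adjacent, and any tree decomposition puts a clique entirely inside one bag — forcing width ≥ 2. The upper and lower bounds meet at 2, so that is the treewidth.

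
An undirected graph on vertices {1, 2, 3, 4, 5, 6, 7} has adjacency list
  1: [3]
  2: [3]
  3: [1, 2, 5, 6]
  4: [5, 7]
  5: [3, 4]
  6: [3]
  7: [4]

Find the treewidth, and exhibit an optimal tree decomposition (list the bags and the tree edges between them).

Treewidth 1.
One optimal decomposition is:
Bags: B1 = {3, 6}  B2 = {3, 5}  B3 = {4, 5}  B4 = {4, 7}  B5 = {2, 3}  B6 = {1, 3}
Tree: B1–B2, B2–B3, B3–B4, B2–B5, B5–B6

Each bag holds 2 vertices, so the decomposition has width 1, which upper-bounds the treewidth. Since G has at least one edge (e.g. 3–6), it is not an edgeless graph, so tw(G) ≥ 1. Hence tw(G) = 1 exactly.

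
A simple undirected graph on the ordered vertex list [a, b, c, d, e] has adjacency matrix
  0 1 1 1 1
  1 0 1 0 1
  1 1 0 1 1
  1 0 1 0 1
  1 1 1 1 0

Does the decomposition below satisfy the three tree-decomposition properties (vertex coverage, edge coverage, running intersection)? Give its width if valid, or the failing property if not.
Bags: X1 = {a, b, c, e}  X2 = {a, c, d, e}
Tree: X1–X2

Every vertex of G appears in some bag (union = {a, b, c, d, e}); every edge is covered by a bag; and for each vertex v the set of bags containing v is connected in the bag tree. The decomposition is therefore valid. The largest bag has 4 vertices, so the width is 3.

Yes; width 3.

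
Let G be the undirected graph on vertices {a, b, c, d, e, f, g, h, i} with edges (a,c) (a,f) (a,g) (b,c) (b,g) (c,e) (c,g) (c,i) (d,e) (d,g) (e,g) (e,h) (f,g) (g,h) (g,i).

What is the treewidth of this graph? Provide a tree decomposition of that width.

The largest bag has 3 vertices, giving width 2; this decomposition certifies tw(G) ≤ 2. For the lower bound, the 3 vertices {d, e, g} are pairwise adjacent, and any tree decomposition puts a clique entirely inside one bag — forcing width ≥ 2. Hence tw(G) = 2 exactly.

Treewidth 2.
Bags: B1 = {c, e, g}  B2 = {e, g, h}  B3 = {d, e, g}  B4 = {c, g, i}  B5 = {a, c, g}  B6 = {b, c, g}  B7 = {a, f, g}
Tree: B1–B2, B1–B3, B1–B4, B1–B5, B4–B6, B5–B7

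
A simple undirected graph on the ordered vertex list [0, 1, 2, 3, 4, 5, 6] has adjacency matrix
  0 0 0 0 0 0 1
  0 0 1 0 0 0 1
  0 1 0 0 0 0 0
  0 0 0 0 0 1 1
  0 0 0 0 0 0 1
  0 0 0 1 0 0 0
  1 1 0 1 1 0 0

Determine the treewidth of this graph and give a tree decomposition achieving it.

Treewidth 1.
One optimal decomposition is:
Bags: B1 = {3, 6}  B2 = {3, 5}  B3 = {0, 6}  B4 = {1, 6}  B5 = {4, 6}  B6 = {1, 2}
Tree: B1–B2, B1–B3, B1–B4, B1–B5, B4–B6

Every bag has size at most 2, so the width is 2 − 1 = 1 and tw(G) ≤ 1. Any graph with an edge has treewidth ≥ 1, and G has the edge 3–6. Combining the bounds, tw(G) = 1.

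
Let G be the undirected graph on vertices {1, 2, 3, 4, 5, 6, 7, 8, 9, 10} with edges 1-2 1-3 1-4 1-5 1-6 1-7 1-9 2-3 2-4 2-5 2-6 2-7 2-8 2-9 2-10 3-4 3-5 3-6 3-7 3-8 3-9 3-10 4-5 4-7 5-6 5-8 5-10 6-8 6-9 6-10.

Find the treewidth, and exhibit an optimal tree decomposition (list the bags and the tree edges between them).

Every bag has size at most 5, so the width is 5 − 1 = 4 and tw(G) ≤ 4. On the other hand G contains the 5-clique {2, 3, 5, 6, 8}. A clique must lie in a single bag of any decomposition, so no decomposition can have width below 4. The upper and lower bounds meet at 4, so that is the treewidth.

Treewidth 4.
Bags: B1 = {1, 2, 3, 6, 9}  B2 = {1, 2, 3, 5, 6}  B3 = {2, 3, 5, 6, 8}  B4 = {2, 3, 5, 6, 10}  B5 = {1, 2, 3, 4, 5}  B6 = {1, 2, 3, 4, 7}
Tree: B1–B2, B2–B3, B2–B4, B2–B5, B5–B6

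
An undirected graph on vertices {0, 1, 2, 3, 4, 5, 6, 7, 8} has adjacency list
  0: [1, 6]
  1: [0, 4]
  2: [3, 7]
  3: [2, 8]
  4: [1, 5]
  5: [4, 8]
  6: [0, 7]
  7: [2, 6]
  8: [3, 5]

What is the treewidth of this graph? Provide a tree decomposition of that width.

Each bag holds 3 vertices, so the decomposition has width 2, which upper-bounds the treewidth. For the lower bound, G contains the cycle 8–3–2–7–6–0–1–4–5–8, so G is not a forest; only forests have treewidth ≤ 1, hence tw(G) ≥ 2. Hence tw(G) = 2 exactly.

Treewidth 2.
One such decomposition:
Bags: B1 = {2, 3, 8}  B2 = {2, 7, 8}  B3 = {6, 7, 8}  B4 = {0, 6, 8}  B5 = {0, 1, 8}  B6 = {1, 4, 8}  B7 = {4, 5, 8}
Tree: B1–B2, B2–B3, B3–B4, B4–B5, B5–B6, B6–B7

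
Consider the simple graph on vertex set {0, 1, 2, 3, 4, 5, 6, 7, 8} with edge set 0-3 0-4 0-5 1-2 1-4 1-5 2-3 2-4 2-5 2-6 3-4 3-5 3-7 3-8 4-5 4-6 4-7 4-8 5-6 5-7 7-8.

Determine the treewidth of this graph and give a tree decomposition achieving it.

Treewidth 3.
One optimal decomposition is:
Bags: B1 = {2, 3, 4, 5}  B2 = {0, 3, 4, 5}  B3 = {3, 4, 5, 7}  B4 = {2, 4, 5, 6}  B5 = {3, 4, 7, 8}  B6 = {1, 2, 4, 5}
Tree: B1–B2, B1–B3, B1–B4, B3–B5, B4–B6

Every bag has size at most 4, so the width is 4 − 1 = 3 and tw(G) ≤ 3. For the lower bound, the 4 vertices {3, 4, 7, 8} are pairwise adjacent, and any tree decomposition puts a clique entirely inside one bag — forcing width ≥ 3. Combining the bounds, tw(G) = 3.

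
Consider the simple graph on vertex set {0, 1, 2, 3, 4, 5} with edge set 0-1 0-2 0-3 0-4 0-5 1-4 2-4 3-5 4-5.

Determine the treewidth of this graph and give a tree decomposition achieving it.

Treewidth 2.
One optimal decomposition is:
Bags: B1 = {0, 4, 5}  B2 = {0, 1, 4}  B3 = {0, 3, 5}  B4 = {0, 2, 4}
Tree: B1–B2, B1–B3, B1–B4

Every bag has size at most 3, so the width is 3 − 1 = 2 and tw(G) ≤ 2. On the other hand G contains the 3-clique {0, 3, 5}. A clique must lie in a single bag of any decomposition, so no decomposition can have width below 2. Therefore the treewidth is 2.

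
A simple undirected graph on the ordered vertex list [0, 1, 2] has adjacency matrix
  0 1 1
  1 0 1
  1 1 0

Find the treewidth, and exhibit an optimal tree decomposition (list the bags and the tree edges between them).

Treewidth 2.
One such decomposition:
Bags: B1 = {0, 1, 2}
Tree: (single bag)

A single bag containing all 3 vertices is trivially a valid decomposition of width 2. Conversely, {0, 1, 2} is a clique of size 3, and the vertices of any clique must share a bag in every tree decomposition; so some bag has ≥ 3 vertices and tw(G) ≥ 2. Hence tw(G) = 2 exactly.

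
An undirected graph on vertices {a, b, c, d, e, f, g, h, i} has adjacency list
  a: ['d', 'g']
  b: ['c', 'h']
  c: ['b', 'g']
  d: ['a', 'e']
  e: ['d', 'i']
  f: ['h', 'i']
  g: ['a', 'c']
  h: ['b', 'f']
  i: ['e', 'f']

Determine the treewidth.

A width-2 tree decomposition is:
Bags: B1 = {f, h, i}  B2 = {b, h, i}  B3 = {b, c, i}  B4 = {c, g, i}  B5 = {a, g, i}  B6 = {a, d, i}  B7 = {d, e, i}
Tree: B1–B2, B2–B3, B3–B4, B4–B5, B5–B6, B6–B7
Every bag has size at most 3, so the width is 3 − 1 = 2 and tw(G) ≤ 2. Since i–f–h–b–c–g–a–d–e–i is a cycle in G, G is not acyclic. Forests are exactly the graphs of treewidth ≤ 1, so tw(G) ≥ 2. Therefore the treewidth is 2.

2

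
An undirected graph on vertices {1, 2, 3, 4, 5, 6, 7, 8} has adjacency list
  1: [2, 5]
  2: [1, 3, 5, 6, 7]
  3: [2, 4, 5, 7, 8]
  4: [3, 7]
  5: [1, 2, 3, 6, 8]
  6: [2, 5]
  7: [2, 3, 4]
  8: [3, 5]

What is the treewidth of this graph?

2

A width-2 tree decomposition is:
Bags: B1 = {3, 5, 8}  B2 = {2, 3, 5}  B3 = {2, 3, 7}  B4 = {3, 4, 7}  B5 = {1, 2, 5}  B6 = {2, 5, 6}
Tree: B1–B2, B2–B3, B3–B4, B2–B5, B5–B6
Every bag has size at most 3, so the width is 3 − 1 = 2 and tw(G) ≤ 2. Conversely, {3, 5, 8} is a clique of size 3, and the vertices of any clique must share a bag in every tree decomposition; so some bag has ≥ 3 vertices and tw(G) ≥ 2. Hence tw(G) = 2 exactly.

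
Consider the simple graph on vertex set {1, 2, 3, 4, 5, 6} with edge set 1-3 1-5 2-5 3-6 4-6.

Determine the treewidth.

A width-1 tree decomposition is:
Bags: B1 = {4, 6}  B2 = {3, 6}  B3 = {1, 3}  B4 = {1, 5}  B5 = {2, 5}
Tree: B1–B2, B2–B3, B3–B4, B4–B5
Each bag holds 2 vertices, so the decomposition has width 1, which upper-bounds the treewidth. G has an edge, so its treewidth is at least 1. Therefore the treewidth is 1.

1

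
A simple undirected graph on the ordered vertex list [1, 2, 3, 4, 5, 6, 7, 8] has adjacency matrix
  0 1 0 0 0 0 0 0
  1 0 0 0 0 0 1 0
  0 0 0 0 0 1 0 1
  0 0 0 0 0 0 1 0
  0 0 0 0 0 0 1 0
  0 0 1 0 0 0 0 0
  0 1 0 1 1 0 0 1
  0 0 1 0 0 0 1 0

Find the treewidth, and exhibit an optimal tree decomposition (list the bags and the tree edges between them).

Each bag holds 2 vertices, so the decomposition has width 1, which upper-bounds the treewidth. Since G has at least one edge (e.g. 4–7), it is not an edgeless graph, so tw(G) ≥ 1. Combining the bounds, tw(G) = 1.

Treewidth 1.
One such decomposition:
Bags: B1 = {4, 7}  B2 = {5, 7}  B3 = {7, 8}  B4 = {3, 8}  B5 = {2, 7}  B6 = {1, 2}  B7 = {3, 6}
Tree: B1–B2, B2–B3, B3–B4, B3–B5, B5–B6, B4–B7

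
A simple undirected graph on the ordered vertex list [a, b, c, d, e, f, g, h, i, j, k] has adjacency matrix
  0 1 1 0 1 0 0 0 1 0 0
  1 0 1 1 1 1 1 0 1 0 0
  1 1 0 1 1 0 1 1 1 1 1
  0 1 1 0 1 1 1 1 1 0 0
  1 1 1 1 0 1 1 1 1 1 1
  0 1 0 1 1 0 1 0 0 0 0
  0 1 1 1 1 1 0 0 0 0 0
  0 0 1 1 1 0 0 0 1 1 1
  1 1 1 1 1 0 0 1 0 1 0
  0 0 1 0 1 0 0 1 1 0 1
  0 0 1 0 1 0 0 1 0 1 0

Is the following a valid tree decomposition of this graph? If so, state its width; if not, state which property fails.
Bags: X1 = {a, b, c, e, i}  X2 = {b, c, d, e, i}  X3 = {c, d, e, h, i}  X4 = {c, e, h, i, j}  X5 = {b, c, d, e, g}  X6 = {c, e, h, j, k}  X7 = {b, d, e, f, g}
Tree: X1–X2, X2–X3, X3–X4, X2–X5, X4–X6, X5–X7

Vertex coverage: the bags together contain {a, b, c, d, e, f, g, h, i, j, k}, the full vertex set. Edge coverage: each edge of G has both endpoints in at least one bag. Running intersection: for every vertex, the bags containing it form a connected subtree. All three properties hold, so this is a valid tree decomposition of width max|bag| − 1 = 4, and hence tw(G) ≤ 4.

Yes; width 4.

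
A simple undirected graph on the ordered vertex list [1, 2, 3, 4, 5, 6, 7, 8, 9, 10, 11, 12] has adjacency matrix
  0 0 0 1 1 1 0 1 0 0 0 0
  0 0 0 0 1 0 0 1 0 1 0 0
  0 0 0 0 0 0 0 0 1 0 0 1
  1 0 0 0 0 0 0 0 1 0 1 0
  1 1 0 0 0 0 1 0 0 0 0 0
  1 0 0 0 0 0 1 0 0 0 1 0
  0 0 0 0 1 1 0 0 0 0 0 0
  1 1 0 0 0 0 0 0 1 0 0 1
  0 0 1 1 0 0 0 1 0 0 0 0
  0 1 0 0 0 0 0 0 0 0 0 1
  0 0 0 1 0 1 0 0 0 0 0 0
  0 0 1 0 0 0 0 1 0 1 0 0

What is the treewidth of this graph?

3

A width-3 tree decomposition is:
Bags: B1 = {4, 6, 7, 11}  B2 = {1, 4, 6, 7}  B3 = {1, 4, 5, 7}  B4 = {1, 4, 5, 9}  B5 = {1, 5, 8, 9}  B6 = {2, 5, 8, 9}  B7 = {2, 3, 8, 9}  B8 = {2, 3, 8, 12}  B9 = {2, 3, 10, 12}
Tree: B1–B2, B2–B3, B3–B4, B4–B5, B5–B6, B6–B7, B7–B8, B8–B9
Every bag has size at most 4, so the width is 4 − 1 = 3 and tw(G) ≤ 3. For the lower bound: the 4 vertex sets {6,7,11}, {4}, {1}, {2,5,8,9} are disjoint, each induces a connected subgraph, and every pair is joined by at least one edge of G. Contracting each set to a single vertex therefore yields K_{4} as a minor, and since treewidth is minor-monotone, tw(G) ≥ tw(K_{4}) = 3. Combining the bounds, tw(G) = 3.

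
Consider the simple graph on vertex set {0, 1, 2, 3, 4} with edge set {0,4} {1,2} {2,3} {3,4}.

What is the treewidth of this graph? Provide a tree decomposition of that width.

The largest bag has 2 vertices, giving width 1; this decomposition certifies tw(G) ≤ 1. Any graph with an edge has treewidth ≥ 1, and G has the edge 3–2. The upper and lower bounds meet at 1, so that is the treewidth.

Treewidth 1.
Bags: B1 = {2, 3}  B2 = {1, 2}  B3 = {3, 4}  B4 = {0, 4}
Tree: B1–B2, B1–B3, B3–B4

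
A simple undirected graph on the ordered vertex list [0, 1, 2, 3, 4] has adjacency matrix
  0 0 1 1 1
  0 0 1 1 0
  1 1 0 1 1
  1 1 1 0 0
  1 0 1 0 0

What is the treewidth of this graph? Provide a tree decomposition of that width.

Treewidth 2.
Bags: B1 = {0, 2, 4}  B2 = {0, 2, 3}  B3 = {1, 2, 3}
Tree: B1–B2, B2–B3

The largest bag has 3 vertices, giving width 2; this decomposition certifies tw(G) ≤ 2. On the other hand G contains the 3-clique {0, 2, 3}. A clique must lie in a single bag of any decomposition, so no decomposition can have width below 2. Therefore the treewidth is 2.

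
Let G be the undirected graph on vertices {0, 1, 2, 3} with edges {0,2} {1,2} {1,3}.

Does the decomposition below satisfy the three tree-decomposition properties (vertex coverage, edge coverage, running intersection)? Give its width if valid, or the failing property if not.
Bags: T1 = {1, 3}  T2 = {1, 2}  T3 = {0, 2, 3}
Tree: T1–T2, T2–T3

A tree decomposition must satisfy three properties: every vertex lies in some bag; for every edge, both endpoints lie together in some bag; and for every vertex, the bags containing it form a connected subtree. Here bags containing vertex 3 are not connected in the tree, so the decomposition is invalid.

No — bags containing vertex 3 are not connected in the tree.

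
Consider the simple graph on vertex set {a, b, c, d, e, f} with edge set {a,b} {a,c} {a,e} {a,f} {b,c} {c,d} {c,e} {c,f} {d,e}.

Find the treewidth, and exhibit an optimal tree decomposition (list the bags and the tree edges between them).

Every bag has size at most 3, so the width is 3 − 1 = 2 and tw(G) ≤ 2. For the lower bound, the 3 vertices {c, d, e} are pairwise adjacent, and any tree decomposition puts a clique entirely inside one bag — forcing width ≥ 2. The upper and lower bounds meet at 2, so that is the treewidth.

Treewidth 2.
Bags: B1 = {a, c, e}  B2 = {a, c, f}  B3 = {a, b, c}  B4 = {c, d, e}
Tree: B1–B2, B1–B3, B1–B4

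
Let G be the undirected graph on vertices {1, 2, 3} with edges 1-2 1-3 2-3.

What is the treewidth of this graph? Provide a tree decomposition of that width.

A single bag containing all 3 vertices is trivially a valid decomposition of width 2. For the lower bound, the 3 vertices {1, 2, 3} are pairwise adjacent, and any tree decomposition puts a clique entirely inside one bag — forcing width ≥ 2. Therefore the treewidth is 2.

Treewidth 2.
One such decomposition:
Bags: B1 = {1, 2, 3}
Tree: (single bag)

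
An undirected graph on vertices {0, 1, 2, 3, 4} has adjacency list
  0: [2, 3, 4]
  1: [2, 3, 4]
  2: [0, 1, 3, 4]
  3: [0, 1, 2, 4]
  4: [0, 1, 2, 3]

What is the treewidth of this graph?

A width-3 tree decomposition is:
Bags: B1 = {1, 2, 3, 4}  B2 = {0, 2, 3, 4}
Tree: B1–B2
Every bag has size at most 4, so the width is 4 − 1 = 3 and tw(G) ≤ 3. On the other hand G contains the 4-clique {0, 2, 3, 4}. A clique must lie in a single bag of any decomposition, so no decomposition can have width below 3. Combining the bounds, tw(G) = 3.

3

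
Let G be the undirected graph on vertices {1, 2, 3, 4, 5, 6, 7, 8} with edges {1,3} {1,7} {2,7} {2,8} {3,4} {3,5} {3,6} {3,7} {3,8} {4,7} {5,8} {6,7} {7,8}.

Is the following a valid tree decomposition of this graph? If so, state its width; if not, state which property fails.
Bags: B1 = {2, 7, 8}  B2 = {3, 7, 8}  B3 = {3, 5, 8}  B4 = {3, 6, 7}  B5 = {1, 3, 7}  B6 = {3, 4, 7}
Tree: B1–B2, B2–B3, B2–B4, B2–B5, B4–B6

Yes; width 2.

Every vertex of G appears in some bag (union = {1, 2, 3, 4, 5, 6, 7, 8}); every edge is covered by a bag; and for each vertex v the set of bags containing v is connected in the bag tree. The decomposition is therefore valid. The largest bag has 3 vertices, so the width is 2.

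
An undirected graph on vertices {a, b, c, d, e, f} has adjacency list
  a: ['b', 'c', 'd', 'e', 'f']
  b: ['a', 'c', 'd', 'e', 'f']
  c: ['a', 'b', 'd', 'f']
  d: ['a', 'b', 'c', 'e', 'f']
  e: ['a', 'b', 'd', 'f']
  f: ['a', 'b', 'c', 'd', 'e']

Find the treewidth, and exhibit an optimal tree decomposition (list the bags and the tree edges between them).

The largest bag has 5 vertices, giving width 4; this decomposition certifies tw(G) ≤ 4. For the lower bound, the 5 vertices {a, b, d, e, f} are pairwise adjacent, and any tree decomposition puts a clique entirely inside one bag — forcing width ≥ 4. Therefore the treewidth is 4.

Treewidth 4.
Bags: B1 = {a, b, c, d, f}  B2 = {a, b, d, e, f}
Tree: B1–B2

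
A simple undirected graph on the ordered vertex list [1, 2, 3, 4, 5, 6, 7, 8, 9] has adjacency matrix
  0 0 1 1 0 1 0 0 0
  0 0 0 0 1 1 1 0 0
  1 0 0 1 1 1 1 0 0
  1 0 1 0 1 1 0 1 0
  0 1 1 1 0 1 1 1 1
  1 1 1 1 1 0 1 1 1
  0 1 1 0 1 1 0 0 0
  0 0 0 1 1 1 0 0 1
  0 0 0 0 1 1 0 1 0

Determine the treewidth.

3

A width-3 tree decomposition is:
Bags: B1 = {4, 5, 6, 8}  B2 = {3, 4, 5, 6}  B3 = {3, 5, 6, 7}  B4 = {5, 6, 8, 9}  B5 = {2, 5, 6, 7}  B6 = {1, 3, 4, 6}
Tree: B1–B2, B2–B3, B1–B4, B3–B5, B2–B6
The largest bag has 4 vertices, giving width 3; this decomposition certifies tw(G) ≤ 3. Conversely, {1, 3, 4, 6} is a clique of size 4, and the vertices of any clique must share a bag in every tree decomposition; so some bag has ≥ 4 vertices and tw(G) ≥ 3. Combining the bounds, tw(G) = 3.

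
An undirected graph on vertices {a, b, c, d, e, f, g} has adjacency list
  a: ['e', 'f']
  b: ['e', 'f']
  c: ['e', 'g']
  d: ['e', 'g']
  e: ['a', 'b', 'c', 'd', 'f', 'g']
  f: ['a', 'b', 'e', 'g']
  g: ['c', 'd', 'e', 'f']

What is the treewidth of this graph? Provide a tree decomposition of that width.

The largest bag has 3 vertices, giving width 2; this decomposition certifies tw(G) ≤ 2. Conversely, {d, e, g} is a clique of size 3, and the vertices of any clique must share a bag in every tree decomposition; so some bag has ≥ 3 vertices and tw(G) ≥ 2. The upper and lower bounds meet at 2, so that is the treewidth.

Treewidth 2.
One optimal decomposition is:
Bags: B1 = {d, e, g}  B2 = {e, f, g}  B3 = {c, e, g}  B4 = {b, e, f}  B5 = {a, e, f}
Tree: B1–B2, B2–B3, B2–B4, B2–B5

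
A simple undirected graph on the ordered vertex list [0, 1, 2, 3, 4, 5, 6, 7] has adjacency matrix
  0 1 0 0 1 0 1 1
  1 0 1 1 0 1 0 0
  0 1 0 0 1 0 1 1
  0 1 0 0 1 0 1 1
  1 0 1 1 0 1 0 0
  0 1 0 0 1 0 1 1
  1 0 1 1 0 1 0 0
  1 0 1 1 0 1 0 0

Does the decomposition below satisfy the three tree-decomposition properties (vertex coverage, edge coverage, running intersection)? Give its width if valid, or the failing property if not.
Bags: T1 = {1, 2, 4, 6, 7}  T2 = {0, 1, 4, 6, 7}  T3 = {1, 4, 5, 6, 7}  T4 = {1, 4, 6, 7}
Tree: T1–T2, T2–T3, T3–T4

A tree decomposition must satisfy three properties: every vertex lies in some bag; for every edge, both endpoints lie together in some bag; and for every vertex, the bags containing it form a connected subtree. Here vertex 3 appears in no bag, so the decomposition is invalid.

No — vertex 3 appears in no bag.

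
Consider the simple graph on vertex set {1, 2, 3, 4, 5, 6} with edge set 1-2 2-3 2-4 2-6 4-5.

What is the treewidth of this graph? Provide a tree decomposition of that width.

Treewidth 1.
Bags: B1 = {2, 4}  B2 = {1, 2}  B3 = {2, 3}  B4 = {4, 5}  B5 = {2, 6}
Tree: B1–B2, B1–B3, B1–B4, B2–B5

Each bag holds 2 vertices, so the decomposition has width 1, which upper-bounds the treewidth. Since G has at least one edge (e.g. 4–2), it is not an edgeless graph, so tw(G) ≥ 1. Combining the bounds, tw(G) = 1.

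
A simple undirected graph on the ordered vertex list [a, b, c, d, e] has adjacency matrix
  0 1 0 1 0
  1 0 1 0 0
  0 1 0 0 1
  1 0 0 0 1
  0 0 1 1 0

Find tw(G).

2

A width-2 tree decomposition is:
Bags: B1 = {c, d, e}  B2 = {a, c, d}  B3 = {a, b, c}
Tree: B1–B2, B2–B3
Every bag has size at most 3, so the width is 3 − 1 = 2 and tw(G) ≤ 2. Since c–e–d–a–b–c is a cycle in G, G is not acyclic. Forests are exactly the graphs of treewidth ≤ 1, so tw(G) ≥ 2. Therefore the treewidth is 2.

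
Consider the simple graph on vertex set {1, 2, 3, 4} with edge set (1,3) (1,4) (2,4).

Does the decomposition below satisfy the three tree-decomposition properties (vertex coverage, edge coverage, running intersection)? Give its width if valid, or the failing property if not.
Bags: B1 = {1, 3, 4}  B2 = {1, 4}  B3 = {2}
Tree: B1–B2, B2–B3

A tree decomposition must satisfy three properties: every vertex lies in some bag; for every edge, both endpoints lie together in some bag; and for every vertex, the bags containing it form a connected subtree. Here edge (4,2) lies in no bag, so the decomposition is invalid.

No — edge (4,2) lies in no bag.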